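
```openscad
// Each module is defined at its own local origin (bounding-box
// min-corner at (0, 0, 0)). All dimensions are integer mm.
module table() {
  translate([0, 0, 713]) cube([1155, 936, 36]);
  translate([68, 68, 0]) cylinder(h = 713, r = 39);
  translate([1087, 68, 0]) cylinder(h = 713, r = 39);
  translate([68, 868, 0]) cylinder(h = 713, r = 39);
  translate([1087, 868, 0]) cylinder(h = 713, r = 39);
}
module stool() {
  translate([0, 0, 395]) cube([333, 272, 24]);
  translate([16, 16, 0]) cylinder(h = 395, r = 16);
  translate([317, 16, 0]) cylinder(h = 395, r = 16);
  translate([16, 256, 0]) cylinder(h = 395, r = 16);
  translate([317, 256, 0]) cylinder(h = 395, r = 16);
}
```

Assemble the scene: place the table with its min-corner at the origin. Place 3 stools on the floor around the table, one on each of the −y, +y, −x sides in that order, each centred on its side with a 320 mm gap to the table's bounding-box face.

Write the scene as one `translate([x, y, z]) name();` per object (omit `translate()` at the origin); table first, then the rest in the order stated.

table();
translate([411, -592, 0]) stool();
translate([411, 1256, 0]) stool();
translate([-653, 332, 0]) stool();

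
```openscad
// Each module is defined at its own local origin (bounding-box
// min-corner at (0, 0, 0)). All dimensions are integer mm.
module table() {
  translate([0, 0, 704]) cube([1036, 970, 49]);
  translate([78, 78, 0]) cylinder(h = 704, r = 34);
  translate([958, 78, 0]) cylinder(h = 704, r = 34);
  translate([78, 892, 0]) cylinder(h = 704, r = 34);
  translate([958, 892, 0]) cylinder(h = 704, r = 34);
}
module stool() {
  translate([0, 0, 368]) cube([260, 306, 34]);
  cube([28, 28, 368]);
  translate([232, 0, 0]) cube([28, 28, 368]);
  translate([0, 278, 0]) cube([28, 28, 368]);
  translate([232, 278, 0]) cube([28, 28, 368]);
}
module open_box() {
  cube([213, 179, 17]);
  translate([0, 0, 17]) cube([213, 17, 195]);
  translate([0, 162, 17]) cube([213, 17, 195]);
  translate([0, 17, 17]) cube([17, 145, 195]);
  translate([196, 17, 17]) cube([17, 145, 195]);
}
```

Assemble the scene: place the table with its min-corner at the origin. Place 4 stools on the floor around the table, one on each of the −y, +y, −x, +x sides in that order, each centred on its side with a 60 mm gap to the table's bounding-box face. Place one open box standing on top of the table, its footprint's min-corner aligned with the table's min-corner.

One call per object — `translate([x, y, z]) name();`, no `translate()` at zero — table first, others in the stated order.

table();
translate([388, -366, 0]) stool();
translate([388, 1030, 0]) stool();
translate([-320, 332, 0]) stool();
translate([1096, 332, 0]) stool();
translate([0, 0, 753]) open_box();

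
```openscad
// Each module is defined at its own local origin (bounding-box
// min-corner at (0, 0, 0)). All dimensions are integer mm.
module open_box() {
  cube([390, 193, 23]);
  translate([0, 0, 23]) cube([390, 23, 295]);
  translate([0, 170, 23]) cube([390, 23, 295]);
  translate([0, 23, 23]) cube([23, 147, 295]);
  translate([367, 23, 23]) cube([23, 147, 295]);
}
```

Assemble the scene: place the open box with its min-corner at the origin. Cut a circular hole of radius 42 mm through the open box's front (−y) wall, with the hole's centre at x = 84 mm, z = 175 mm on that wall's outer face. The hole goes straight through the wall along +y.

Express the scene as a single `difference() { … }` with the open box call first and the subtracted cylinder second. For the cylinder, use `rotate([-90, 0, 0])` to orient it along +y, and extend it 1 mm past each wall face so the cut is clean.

difference() {
  open_box();
  translate([84, -1, 175]) rotate([-90, 0, 0]) cylinder(h = 25, r = 42);
}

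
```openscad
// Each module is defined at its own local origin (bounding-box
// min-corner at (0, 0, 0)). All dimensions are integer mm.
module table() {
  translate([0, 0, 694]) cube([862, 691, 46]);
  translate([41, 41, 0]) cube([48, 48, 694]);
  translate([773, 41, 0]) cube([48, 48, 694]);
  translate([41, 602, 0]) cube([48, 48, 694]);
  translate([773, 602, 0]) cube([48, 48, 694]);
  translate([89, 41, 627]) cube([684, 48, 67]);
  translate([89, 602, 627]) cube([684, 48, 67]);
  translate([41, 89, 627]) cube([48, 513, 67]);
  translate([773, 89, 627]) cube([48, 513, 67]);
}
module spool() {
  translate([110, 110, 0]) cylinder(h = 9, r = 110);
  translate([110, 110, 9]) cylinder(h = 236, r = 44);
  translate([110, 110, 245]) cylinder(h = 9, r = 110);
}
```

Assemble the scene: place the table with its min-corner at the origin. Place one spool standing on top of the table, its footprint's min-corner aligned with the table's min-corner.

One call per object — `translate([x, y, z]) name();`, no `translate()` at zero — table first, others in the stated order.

table();
translate([0, 0, 740]) spool();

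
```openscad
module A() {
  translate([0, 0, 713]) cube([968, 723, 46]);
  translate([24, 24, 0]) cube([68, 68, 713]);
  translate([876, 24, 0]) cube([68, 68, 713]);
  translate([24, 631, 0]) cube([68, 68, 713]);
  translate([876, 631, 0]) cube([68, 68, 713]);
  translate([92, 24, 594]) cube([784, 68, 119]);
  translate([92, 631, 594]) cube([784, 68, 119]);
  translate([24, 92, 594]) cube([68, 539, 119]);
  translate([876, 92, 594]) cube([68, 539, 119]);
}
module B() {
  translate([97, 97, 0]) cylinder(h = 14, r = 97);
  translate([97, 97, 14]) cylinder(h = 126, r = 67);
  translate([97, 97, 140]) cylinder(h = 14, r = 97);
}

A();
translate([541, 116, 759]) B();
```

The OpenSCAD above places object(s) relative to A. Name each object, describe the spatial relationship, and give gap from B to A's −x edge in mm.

A is a table. B is a spool. The spool is on top of the table. The gap from the spool to the table's −x edge is 541 mm.

The spool's min-x is at 541; the table's min-x is 0; gap = 541 mm.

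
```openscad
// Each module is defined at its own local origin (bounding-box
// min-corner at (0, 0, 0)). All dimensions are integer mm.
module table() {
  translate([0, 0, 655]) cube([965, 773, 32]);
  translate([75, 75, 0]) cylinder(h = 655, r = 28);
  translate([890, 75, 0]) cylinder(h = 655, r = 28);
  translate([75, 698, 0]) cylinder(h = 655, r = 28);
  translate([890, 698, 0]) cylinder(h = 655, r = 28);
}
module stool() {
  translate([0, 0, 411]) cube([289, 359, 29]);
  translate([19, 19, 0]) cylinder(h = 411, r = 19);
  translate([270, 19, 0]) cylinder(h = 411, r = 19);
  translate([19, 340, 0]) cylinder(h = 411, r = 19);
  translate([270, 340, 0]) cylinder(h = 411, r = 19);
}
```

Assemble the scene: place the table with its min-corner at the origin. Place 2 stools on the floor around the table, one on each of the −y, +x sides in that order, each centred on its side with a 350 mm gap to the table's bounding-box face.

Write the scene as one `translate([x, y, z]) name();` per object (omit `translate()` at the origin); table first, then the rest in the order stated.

table();
translate([338, -709, 0]) stool();
translate([1315, 207, 0]) stool();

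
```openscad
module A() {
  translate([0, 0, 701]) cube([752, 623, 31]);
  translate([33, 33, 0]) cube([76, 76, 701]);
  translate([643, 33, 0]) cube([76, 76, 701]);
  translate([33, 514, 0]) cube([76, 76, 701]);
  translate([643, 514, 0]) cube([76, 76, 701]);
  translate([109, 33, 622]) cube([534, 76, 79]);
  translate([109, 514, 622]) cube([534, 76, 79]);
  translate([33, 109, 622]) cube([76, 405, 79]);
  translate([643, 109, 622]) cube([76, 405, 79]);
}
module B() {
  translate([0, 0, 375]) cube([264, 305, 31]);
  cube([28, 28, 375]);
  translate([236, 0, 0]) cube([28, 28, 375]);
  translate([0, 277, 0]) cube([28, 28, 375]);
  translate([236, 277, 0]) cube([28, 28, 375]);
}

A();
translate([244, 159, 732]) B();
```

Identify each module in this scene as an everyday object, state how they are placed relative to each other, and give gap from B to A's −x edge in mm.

A is a table. B is a stool. The stool is on top of the table, centred. The gap from the stool to the table's −x edge is 244 mm.

The stool's min-x is at 244; the table's min-x is 0; gap = 244 mm.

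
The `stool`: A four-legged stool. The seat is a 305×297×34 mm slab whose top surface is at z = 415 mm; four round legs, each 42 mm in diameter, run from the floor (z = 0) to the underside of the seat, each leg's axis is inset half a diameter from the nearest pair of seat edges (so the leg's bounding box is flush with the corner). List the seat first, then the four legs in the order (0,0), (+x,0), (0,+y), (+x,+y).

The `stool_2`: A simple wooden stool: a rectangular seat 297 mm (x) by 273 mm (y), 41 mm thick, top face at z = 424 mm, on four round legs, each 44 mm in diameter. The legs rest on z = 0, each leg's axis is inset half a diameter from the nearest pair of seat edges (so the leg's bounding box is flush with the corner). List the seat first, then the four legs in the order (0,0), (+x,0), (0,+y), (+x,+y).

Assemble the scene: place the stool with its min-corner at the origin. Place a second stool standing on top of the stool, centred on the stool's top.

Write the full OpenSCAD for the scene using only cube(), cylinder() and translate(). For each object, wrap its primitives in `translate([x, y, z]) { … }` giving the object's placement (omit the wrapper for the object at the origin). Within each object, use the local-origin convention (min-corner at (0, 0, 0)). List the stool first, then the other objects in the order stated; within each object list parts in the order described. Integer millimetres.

translate([0, 0, 381]) cube([305, 297, 34]);
translate([21, 21, 0]) cylinder(h = 381, r = 21);
translate([284, 21, 0]) cylinder(h = 381, r = 21);
translate([21, 276, 0]) cylinder(h = 381, r = 21);
translate([284, 276, 0]) cylinder(h = 381, r = 21);
translate([4, 12, 415]) {
  translate([0, 0, 383]) cube([297, 273, 41]);
  translate([22, 22, 0]) cylinder(h = 383, r = 22);
  translate([275, 22, 0]) cylinder(h = 383, r = 22);
  translate([22, 251, 0]) cylinder(h = 383, r = 22);
  translate([275, 251, 0]) cylinder(h = 383, r = 22);
}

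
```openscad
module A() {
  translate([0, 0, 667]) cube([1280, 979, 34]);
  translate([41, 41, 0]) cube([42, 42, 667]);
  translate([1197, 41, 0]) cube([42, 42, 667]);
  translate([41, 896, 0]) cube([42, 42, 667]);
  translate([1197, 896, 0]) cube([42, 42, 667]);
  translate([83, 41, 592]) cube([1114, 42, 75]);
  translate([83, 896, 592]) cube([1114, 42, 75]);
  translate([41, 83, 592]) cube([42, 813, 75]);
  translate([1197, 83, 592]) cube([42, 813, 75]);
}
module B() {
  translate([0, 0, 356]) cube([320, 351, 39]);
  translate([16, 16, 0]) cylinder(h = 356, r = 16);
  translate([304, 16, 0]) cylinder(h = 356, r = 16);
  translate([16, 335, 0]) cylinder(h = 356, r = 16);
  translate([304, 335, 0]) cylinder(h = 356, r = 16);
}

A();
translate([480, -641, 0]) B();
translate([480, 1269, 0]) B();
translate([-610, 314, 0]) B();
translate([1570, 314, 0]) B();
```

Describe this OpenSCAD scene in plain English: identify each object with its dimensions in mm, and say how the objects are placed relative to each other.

A is a table with a 1280×979 mm rectangular top, 34 mm thick, top surface at z = 701 mm, supported by four 42×42 mm square legs, each inset 41 mm from the nearest pair of top edges, running from the floor. Four apron rails, 42 mm thick and 75 mm tall, run between adjacent legs with their top edges flush with the underside of the top and their outer faces flush with the legs' outer faces.

B is a four-legged stool. The seat is a 320×351×39 mm slab whose top surface is at z = 395 mm; four round legs, each 32 mm in diameter, run from the floor (z = 0) to the underside of the seat, each leg's axis is inset half a diameter from the nearest pair of seat edges (so the leg's bounding box is flush with the corner).

Four stools sit around the table at the −y, +y, −x, +x sides.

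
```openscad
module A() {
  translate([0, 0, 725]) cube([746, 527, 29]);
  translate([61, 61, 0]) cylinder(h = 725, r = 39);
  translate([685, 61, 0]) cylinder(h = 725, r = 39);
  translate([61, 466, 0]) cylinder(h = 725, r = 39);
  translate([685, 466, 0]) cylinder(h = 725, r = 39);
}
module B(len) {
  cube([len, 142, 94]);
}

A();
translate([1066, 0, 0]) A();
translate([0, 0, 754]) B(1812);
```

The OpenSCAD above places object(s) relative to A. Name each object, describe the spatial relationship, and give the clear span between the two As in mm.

Second table starts at x = 1066; first ends at x = 746; clear span = 1066 − 746 = 320 mm.

A is a table. B is a beam. A beam spans the tops of two tables. The clear span between the two tables is 320 mm.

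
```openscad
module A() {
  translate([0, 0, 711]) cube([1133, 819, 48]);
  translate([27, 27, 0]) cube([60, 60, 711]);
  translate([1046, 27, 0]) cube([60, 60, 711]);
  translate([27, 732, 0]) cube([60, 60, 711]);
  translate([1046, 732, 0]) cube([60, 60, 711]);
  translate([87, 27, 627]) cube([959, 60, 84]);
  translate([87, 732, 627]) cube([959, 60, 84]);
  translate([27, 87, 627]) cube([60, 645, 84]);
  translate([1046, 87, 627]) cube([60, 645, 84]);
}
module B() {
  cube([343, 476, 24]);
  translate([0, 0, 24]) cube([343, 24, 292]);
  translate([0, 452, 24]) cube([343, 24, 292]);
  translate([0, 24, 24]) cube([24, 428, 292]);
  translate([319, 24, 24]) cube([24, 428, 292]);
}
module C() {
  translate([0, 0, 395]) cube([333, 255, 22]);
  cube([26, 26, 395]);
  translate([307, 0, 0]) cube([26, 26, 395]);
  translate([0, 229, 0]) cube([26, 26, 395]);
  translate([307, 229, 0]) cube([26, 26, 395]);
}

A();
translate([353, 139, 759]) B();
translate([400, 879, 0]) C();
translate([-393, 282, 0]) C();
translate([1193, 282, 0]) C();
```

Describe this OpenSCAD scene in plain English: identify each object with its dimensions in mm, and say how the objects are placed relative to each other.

A is a table with a 1133×819 mm rectangular top, 48 mm thick, top surface at z = 759 mm, supported by four 60×60 mm square legs, each inset 27 mm from the nearest pair of top edges, running from the floor. Four apron rails, 60 mm thick and 84 mm tall, run between adjacent legs with their top edges flush with the underside of the top and their outer faces flush with the legs' outer faces.

B is an open-topped rectangular box: outside dimensions 343×476×316 mm, with a uniform wall and base thickness of 24 mm. The base is a full 343×476 slab on the floor; four walls sit on top of the base. The front and back walls (the −y and +y sides) span the full width; the two side walls fit between them.

C is a simple wooden stool: a rectangular seat 333 mm (x) by 255 mm (y), 22 mm thick, top face at z = 417 mm, on four square legs, each 26×26 mm in cross-section. The legs rest on z = 0, each flush with a corner of the seat.

The open box is on top of the table. Three stools sit around the table at the +y, −x, +x sides.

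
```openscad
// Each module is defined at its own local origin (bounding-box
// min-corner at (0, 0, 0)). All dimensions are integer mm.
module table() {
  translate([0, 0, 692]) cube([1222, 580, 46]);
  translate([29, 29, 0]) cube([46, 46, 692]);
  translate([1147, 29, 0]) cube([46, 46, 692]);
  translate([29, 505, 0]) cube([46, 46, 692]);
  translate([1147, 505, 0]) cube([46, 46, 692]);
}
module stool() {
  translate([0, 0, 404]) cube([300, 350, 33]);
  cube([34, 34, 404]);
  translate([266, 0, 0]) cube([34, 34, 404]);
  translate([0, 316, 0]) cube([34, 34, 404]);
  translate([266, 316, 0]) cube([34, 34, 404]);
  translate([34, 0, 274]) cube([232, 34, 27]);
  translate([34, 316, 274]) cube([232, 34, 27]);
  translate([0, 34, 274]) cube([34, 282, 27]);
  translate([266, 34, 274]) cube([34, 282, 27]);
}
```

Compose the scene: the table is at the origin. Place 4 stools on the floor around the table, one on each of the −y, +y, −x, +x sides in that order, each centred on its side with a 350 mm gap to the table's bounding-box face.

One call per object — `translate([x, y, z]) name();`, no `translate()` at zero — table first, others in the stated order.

table();
translate([461, -700, 0]) stool();
translate([461, 930, 0]) stool();
translate([-650, 115, 0]) stool();
translate([1572, 115, 0]) stool();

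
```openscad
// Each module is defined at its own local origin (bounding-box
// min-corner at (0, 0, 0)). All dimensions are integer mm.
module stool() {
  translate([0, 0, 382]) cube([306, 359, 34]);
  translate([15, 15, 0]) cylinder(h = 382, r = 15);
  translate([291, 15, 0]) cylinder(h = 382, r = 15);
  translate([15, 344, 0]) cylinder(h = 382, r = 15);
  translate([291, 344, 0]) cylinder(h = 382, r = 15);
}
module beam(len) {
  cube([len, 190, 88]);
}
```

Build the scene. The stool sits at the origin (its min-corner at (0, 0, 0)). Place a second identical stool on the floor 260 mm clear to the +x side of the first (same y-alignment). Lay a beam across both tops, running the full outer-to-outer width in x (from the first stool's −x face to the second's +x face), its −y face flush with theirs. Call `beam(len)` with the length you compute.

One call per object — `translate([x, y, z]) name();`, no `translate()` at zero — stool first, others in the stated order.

stool();
translate([566, 0, 0]) stool();
translate([0, 0, 416]) beam(872);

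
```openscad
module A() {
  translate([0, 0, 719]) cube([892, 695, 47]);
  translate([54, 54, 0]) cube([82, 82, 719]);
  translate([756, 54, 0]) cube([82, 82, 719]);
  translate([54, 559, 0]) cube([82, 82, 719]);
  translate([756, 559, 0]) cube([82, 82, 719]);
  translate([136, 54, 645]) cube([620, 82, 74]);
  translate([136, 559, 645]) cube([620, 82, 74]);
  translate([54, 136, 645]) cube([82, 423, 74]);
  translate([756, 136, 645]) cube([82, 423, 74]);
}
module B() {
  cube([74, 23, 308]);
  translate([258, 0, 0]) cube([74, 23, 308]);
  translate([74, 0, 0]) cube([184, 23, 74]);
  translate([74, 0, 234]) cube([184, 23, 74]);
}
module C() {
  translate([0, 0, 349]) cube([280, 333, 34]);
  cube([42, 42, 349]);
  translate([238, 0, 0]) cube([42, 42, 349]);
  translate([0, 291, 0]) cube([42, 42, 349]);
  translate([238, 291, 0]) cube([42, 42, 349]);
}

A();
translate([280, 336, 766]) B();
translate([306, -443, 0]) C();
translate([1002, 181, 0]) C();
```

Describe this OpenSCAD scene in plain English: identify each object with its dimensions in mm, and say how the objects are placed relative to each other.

A is a table with a 892×695 mm rectangular top, 47 mm thick, top surface at z = 766 mm, supported by four 82×82 mm square legs, each inset 54 mm from the nearest pair of top edges, running from the floor. Four apron rails, 82 mm thick and 74 mm tall, run between adjacent legs with their top edges flush with the underside of the top and their outer faces flush with the legs' outer faces.

B is a picture frame with a 184×160 mm rectangular opening (x by z) and a uniform 74 mm border on every side. Frame depth is 23 mm along y. It is built from two vertical stiles running the full outside height and two horizontal rails spanning the gap between the stiles.

C is a simple wooden stool: a rectangular seat 280 mm (x) by 333 mm (y), 34 mm thick, top face at z = 383 mm, on four square legs, each 42×42 mm in cross-section. The legs rest on z = 0, each flush with a corner of the seat.

The picture frame is on top of the table, centred. Two stools sit around the table at the −y, +x sides.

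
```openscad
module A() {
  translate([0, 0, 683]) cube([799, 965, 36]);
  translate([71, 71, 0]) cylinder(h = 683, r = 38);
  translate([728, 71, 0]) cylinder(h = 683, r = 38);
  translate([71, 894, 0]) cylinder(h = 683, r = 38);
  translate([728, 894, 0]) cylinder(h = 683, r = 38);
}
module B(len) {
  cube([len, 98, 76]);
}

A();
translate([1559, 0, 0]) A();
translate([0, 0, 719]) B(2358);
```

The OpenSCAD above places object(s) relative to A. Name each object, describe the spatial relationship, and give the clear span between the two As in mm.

Second table starts at x = 1559; first ends at x = 799; clear span = 1559 − 799 = 760 mm.

A is a table. B is a beam. A beam spans the tops of two tables. The clear span between the two tables is 760 mm.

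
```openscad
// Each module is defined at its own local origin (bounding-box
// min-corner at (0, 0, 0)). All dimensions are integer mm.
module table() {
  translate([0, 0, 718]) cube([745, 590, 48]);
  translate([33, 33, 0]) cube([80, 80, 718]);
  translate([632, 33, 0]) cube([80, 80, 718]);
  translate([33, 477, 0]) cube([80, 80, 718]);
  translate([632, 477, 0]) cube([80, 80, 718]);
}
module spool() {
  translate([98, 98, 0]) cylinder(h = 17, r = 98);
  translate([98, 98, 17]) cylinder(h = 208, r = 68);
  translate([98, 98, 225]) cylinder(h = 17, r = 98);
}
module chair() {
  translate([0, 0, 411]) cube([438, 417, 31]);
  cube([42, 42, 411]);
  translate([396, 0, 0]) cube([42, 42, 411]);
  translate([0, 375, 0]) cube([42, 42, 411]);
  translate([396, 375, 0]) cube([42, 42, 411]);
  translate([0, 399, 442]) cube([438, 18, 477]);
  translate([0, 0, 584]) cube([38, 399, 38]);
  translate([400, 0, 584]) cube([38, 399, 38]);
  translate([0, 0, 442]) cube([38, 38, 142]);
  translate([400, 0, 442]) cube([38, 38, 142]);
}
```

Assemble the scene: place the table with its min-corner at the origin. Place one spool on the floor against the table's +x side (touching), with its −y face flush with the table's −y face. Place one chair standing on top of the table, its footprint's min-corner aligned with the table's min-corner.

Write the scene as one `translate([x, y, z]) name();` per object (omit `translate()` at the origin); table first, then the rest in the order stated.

table();
translate([745, 0, 0]) spool();
translate([0, 0, 766]) chair();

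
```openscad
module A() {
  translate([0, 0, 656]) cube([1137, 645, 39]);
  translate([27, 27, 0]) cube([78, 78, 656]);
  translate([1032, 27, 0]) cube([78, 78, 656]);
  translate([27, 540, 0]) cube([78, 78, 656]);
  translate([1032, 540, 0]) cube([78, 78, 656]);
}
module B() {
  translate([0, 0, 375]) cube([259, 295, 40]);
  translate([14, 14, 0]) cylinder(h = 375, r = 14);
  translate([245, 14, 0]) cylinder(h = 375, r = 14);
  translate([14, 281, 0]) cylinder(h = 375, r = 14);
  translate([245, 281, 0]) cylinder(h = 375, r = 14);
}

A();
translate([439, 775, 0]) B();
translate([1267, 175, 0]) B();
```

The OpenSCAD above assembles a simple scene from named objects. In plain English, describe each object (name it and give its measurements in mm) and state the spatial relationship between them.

A is a table: top 1137 mm (x) × 645 mm (y), 39 mm thick, upper face at z = 695 mm, on four 78×78 mm square legs, each inset 27 mm from the nearest pair of top edges, running from z = 0 to the bottom of the top.

B is a four-legged stool. The seat is 259×295 mm, 40 mm thick, top at z = 415 mm. It stands on four round legs, each 28 mm in diameter, from z = 0 to the seat underside, each leg's axis is inset half a diameter from the nearest pair of seat edges (so the leg's bounding box is flush with the corner).

Two stools sit around the table at the +y, +x sides.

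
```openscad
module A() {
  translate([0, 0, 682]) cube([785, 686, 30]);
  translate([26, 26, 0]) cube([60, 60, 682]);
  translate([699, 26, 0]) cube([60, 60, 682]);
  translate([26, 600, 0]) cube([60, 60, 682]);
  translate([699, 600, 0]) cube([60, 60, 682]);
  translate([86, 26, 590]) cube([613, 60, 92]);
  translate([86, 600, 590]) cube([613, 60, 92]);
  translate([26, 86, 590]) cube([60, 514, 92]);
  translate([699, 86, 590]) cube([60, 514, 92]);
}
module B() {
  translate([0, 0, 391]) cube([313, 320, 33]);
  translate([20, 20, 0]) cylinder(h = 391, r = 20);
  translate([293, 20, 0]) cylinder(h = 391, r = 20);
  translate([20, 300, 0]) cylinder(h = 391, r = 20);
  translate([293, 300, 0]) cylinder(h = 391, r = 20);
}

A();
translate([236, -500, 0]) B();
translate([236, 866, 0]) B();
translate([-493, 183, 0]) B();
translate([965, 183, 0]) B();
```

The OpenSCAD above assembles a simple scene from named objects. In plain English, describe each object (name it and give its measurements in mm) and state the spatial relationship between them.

A is a table with a 785×686 mm rectangular top, 30 mm thick, top surface at z = 712 mm, supported by four 60×60 mm square legs, each inset 26 mm from the nearest pair of top edges, running from the floor. Four apron rails, 60 mm thick and 92 mm tall, run between adjacent legs with their top edges flush with the underside of the top and their outer faces flush with the legs' outer faces.

B is a simple wooden stool: a rectangular seat 313 mm (x) by 320 mm (y), 33 mm thick, top face at z = 424 mm, on four round legs, each 40 mm in diameter. The legs rest on z = 0, each leg's axis is inset half a diameter from the nearest pair of seat edges (so the leg's bounding box is flush with the corner).

Four stools sit around the table at the −y, +y, −x, +x sides.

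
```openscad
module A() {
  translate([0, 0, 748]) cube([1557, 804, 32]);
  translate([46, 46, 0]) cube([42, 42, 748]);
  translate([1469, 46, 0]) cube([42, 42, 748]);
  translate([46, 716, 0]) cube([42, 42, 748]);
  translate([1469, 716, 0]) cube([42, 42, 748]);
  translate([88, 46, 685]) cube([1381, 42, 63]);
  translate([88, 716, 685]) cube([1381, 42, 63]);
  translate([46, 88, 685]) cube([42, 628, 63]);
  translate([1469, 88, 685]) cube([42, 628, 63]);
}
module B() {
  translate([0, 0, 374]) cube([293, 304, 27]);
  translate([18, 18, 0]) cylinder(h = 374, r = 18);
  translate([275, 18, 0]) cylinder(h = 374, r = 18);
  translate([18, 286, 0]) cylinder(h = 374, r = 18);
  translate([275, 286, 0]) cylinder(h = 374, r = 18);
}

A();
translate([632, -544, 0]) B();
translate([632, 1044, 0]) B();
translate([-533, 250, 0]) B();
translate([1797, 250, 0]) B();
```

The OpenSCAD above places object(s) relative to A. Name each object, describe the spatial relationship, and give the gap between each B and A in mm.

Each stool's nearest face is 240 mm from the table's bounding box.

A is a table. B is a stool. Four stools sit around the table at the −y, +y, −x, +x sides. The gap between each stool and the table is 240 mm.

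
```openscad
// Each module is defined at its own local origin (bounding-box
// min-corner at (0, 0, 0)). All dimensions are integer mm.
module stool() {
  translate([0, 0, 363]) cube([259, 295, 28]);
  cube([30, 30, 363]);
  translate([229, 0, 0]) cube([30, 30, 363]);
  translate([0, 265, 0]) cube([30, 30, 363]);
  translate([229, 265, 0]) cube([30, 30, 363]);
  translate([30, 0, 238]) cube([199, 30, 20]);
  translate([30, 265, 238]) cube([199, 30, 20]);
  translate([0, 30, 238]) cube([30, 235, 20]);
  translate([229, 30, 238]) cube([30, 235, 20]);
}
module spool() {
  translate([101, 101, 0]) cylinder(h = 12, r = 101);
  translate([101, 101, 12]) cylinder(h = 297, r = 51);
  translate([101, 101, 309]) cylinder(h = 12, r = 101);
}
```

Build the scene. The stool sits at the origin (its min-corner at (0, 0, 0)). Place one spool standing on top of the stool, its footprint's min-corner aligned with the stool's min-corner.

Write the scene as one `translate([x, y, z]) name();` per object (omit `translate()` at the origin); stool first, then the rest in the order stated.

stool();
translate([0, 0, 391]) spool();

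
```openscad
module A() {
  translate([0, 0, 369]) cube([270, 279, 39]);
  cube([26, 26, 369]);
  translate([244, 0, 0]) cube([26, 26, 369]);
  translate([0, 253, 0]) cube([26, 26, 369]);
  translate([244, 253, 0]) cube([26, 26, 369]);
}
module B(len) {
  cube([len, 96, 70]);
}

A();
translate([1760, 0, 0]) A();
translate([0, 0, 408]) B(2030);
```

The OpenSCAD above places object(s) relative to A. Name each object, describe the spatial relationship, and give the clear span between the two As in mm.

Second stool starts at x = 1760; first ends at x = 270; clear span = 1760 − 270 = 1490 mm.

A is a stool. B is a beam. A beam spans the tops of two stools. The clear span between the two stools is 1490 mm.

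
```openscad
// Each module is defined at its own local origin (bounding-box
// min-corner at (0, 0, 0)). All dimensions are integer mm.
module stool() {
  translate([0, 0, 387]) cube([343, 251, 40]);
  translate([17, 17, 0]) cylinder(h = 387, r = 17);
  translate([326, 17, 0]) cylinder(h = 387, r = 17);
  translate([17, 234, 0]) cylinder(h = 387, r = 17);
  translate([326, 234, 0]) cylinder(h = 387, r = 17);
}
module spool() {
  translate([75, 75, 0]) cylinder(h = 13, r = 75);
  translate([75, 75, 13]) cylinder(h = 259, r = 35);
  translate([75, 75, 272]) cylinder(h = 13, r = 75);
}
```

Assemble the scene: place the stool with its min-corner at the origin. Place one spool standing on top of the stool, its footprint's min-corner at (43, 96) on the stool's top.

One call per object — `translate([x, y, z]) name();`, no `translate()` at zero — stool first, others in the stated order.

stool();
translate([43, 96, 427]) spool();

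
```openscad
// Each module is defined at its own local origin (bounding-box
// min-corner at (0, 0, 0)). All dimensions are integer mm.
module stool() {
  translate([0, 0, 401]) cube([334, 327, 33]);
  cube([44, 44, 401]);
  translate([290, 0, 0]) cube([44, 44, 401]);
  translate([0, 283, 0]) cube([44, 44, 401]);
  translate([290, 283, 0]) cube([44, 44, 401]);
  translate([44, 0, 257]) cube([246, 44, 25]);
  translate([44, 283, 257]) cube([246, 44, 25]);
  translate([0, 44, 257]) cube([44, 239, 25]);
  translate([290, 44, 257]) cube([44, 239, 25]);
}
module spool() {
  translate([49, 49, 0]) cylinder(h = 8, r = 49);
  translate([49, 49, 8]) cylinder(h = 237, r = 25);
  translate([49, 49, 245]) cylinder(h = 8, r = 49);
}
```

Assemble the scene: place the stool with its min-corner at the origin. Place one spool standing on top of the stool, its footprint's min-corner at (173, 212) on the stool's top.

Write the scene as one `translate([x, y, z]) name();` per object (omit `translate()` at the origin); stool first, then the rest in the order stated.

stool();
translate([173, 212, 434]) spool();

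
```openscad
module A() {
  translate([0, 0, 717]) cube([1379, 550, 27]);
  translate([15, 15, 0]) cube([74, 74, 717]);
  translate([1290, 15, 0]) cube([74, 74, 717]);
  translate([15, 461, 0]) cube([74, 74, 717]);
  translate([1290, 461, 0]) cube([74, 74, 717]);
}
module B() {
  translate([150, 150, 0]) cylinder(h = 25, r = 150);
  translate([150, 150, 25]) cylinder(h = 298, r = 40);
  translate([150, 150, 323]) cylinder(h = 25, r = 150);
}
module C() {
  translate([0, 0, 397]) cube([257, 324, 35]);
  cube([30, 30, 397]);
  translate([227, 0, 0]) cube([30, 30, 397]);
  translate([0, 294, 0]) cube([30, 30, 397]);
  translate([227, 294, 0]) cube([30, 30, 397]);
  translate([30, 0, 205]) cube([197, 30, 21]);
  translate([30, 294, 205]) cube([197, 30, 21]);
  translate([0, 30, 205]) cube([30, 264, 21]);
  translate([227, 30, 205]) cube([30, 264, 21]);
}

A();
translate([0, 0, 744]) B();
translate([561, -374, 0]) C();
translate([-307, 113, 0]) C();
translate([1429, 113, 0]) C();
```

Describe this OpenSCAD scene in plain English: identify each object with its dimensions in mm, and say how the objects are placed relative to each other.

A is a table with a 1379×550 mm rectangular top, 27 mm thick, top surface at z = 744 mm, supported by four 74×74 mm square legs, each inset 15 mm from the nearest pair of top edges, running from the floor.

B is a spool: two coaxial disc flanges of radius 150 mm and thickness 25 mm, joined by a core cylinder of radius 40 mm and height 298 mm. The lower flange rests on z = 0 and the three cylinders share a vertical axis.

C is a four-legged stool. The seat is a 257×324×35 mm slab whose top surface is at z = 432 mm; four square legs, each 30×30 mm in cross-section, run from the floor (z = 0) to the underside of the seat, each flush with a corner of the seat. Four stretchers, 30 mm wide and 21 mm tall, connect adjacent legs with their undersides at z = 205 mm, each running between the inner faces of the legs it joins and aligned with the legs' outer faces on the other axis.

The spool is on top of the table. Three stools sit around the table at the −y, −x, +x sides.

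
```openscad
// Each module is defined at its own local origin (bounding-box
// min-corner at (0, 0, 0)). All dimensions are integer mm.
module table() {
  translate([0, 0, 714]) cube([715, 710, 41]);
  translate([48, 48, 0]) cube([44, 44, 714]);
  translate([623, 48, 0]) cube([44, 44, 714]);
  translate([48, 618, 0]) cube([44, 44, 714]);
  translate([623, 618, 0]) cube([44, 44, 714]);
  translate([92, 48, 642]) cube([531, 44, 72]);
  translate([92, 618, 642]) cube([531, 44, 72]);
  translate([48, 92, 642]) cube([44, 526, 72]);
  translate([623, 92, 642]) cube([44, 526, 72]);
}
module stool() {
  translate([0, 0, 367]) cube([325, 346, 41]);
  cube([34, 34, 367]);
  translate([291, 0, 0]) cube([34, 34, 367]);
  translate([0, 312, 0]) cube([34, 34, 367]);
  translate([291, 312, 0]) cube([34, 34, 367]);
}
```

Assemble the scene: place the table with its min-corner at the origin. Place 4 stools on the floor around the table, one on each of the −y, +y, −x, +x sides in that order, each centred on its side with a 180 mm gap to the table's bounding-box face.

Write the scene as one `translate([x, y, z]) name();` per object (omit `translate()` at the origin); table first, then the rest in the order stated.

table();
translate([195, -526, 0]) stool();
translate([195, 890, 0]) stool();
translate([-505, 182, 0]) stool();
translate([895, 182, 0]) stool();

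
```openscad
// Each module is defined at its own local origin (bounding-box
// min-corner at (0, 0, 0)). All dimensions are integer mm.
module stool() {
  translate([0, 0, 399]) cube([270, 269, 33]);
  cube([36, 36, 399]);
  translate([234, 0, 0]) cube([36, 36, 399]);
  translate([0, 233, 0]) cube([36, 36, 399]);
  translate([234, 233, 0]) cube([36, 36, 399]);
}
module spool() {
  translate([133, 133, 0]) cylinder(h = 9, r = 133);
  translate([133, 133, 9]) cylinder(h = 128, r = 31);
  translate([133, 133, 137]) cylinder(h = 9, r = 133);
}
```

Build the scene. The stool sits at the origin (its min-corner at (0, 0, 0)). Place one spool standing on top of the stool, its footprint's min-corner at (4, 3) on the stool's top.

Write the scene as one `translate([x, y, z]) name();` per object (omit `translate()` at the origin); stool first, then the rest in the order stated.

stool();
translate([4, 3, 432]) spool();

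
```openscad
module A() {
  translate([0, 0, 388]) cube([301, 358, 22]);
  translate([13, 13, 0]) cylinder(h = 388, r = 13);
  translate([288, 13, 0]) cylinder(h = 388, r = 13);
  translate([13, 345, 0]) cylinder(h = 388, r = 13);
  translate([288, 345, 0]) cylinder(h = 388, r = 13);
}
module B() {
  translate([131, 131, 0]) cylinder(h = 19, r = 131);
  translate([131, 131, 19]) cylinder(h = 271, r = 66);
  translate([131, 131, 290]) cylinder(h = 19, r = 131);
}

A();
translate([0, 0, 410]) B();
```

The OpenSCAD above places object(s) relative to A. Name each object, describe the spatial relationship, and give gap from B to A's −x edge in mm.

The spool's min-x is at 0; the stool's min-x is 0; gap = 0 mm.

A is a stool. B is a spool. The spool is on top of the stool. The gap from the spool to the stool's −x edge is 0 mm.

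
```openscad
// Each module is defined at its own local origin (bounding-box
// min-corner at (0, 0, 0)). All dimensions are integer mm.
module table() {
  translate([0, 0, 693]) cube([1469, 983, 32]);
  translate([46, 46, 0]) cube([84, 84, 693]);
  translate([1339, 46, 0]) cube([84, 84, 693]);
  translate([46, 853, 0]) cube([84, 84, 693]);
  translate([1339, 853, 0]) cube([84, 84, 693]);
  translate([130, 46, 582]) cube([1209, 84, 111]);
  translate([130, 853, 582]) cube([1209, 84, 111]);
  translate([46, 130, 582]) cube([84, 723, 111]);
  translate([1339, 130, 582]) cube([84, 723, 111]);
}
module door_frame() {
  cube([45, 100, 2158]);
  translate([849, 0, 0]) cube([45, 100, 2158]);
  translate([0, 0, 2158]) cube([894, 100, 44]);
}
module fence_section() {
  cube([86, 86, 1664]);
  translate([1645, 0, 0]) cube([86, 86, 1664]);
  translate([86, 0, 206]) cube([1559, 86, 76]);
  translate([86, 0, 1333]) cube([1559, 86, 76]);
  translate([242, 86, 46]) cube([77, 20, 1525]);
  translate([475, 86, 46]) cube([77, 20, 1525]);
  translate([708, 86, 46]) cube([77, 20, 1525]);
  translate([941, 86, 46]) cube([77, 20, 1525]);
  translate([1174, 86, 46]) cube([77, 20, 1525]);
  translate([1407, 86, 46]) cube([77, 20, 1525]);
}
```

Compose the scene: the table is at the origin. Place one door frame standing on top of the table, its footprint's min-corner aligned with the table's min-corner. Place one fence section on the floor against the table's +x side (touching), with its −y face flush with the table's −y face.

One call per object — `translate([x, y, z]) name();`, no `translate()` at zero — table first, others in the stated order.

table();
translate([0, 0, 725]) door_frame();
translate([1469, 0, 0]) fence_section();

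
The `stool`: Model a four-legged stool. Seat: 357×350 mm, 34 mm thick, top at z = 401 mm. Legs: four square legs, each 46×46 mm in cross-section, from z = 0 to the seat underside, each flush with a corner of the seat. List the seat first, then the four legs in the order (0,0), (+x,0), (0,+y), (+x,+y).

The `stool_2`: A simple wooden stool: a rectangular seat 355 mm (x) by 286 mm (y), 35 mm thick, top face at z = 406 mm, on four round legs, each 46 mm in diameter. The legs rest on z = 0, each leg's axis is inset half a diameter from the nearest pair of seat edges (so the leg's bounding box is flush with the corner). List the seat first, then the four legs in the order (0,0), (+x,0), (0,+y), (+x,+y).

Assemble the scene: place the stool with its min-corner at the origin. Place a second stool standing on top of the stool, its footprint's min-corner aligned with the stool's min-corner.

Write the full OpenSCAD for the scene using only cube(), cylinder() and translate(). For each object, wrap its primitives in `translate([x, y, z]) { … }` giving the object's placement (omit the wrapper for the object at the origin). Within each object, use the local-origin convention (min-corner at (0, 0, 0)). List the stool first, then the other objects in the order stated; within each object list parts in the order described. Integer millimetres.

translate([0, 0, 367]) cube([357, 350, 34]);
cube([46, 46, 367]);
translate([311, 0, 0]) cube([46, 46, 367]);
translate([0, 304, 0]) cube([46, 46, 367]);
translate([311, 304, 0]) cube([46, 46, 367]);
translate([0, 0, 401]) {
  translate([0, 0, 371]) cube([355, 286, 35]);
  translate([23, 23, 0]) cylinder(h = 371, r = 23);
  translate([332, 23, 0]) cylinder(h = 371, r = 23);
  translate([23, 263, 0]) cylinder(h = 371, r = 23);
  translate([332, 263, 0]) cylinder(h = 371, r = 23);
}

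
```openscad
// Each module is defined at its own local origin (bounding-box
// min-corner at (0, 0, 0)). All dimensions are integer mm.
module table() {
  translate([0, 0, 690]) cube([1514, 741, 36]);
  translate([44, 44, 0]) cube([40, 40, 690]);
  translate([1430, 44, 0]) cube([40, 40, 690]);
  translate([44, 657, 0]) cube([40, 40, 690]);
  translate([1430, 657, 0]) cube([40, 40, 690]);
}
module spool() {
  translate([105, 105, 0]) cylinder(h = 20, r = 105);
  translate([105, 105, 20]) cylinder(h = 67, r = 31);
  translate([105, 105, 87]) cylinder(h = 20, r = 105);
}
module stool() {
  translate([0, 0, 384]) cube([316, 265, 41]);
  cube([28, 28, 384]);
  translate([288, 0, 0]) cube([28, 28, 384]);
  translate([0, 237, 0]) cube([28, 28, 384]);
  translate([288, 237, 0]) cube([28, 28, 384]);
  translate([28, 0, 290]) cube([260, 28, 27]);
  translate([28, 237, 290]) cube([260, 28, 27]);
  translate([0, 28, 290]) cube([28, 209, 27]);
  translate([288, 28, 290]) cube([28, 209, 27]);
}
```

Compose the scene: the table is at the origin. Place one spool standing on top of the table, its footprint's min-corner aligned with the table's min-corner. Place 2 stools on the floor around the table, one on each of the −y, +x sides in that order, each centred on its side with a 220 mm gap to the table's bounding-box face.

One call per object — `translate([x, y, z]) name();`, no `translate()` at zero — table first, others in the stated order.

table();
translate([0, 0, 726]) spool();
translate([599, -485, 0]) stool();
translate([1734, 238, 0]) stool();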